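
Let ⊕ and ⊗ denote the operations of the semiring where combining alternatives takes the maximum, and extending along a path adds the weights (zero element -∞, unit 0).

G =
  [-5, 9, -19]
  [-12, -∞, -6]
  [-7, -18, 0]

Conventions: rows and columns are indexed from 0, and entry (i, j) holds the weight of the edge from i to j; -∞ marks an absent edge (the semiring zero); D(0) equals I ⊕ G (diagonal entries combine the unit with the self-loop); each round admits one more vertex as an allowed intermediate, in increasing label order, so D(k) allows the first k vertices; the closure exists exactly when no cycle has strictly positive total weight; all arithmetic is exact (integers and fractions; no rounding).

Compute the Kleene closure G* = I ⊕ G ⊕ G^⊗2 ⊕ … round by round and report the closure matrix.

D(0):
  [0, 9, -19]
  [-12, 0, -6]
  [-7, -18, 0]
D(1):
  [0, 9, -19]
  [-12, 0, -6]
  [-7, 2, 0]
D(2):
  [0, 9, 3]
  [-12, 0, -6]
  [-7, 2, 0]
D(3):
  [0, 9, 3]
  [-12, 0, -6]
  [-7, 2, 0]
Answer: G* = [[0, 9, 3], [-12, 0, -6], [-7, 2, 0]]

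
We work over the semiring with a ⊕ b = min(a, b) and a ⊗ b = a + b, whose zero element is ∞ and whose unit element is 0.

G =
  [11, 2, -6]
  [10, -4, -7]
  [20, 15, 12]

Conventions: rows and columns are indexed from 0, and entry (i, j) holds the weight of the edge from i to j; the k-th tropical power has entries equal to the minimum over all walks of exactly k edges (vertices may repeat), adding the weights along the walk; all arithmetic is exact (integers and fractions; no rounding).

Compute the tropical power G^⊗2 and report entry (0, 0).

G^⊗2:
  [12, -2, -5]
  [6, -8, -11]
  [25, 11, 8]
Key observation: the optimum is the walk 0->1->0, with weight 2 + 10 = 12.
Optimal value attained by: walk 0->1->0.
Answer: (G^⊗2)[0][0] = 12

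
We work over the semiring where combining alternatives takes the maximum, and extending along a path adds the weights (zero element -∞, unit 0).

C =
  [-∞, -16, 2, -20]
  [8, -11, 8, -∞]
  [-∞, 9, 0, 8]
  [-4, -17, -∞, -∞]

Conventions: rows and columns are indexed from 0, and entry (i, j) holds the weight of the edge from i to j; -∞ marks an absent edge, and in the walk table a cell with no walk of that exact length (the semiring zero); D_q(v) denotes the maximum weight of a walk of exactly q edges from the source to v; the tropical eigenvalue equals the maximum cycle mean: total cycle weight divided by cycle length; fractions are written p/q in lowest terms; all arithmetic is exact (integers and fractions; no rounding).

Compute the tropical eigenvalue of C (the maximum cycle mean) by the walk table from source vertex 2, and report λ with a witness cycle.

q=0: [-∞, -∞, 0, -∞]
q=1: [-∞, 9, 0, 8]
q=2: [17, 9, 17, 8]
q=3: [17, 26, 19, 25]
q=4: [34, 28, 34, 27]
Optimal cycle mean attained by: cycle 1->2->1, total 8 + 9, length 2.
Answer: λ = 17/2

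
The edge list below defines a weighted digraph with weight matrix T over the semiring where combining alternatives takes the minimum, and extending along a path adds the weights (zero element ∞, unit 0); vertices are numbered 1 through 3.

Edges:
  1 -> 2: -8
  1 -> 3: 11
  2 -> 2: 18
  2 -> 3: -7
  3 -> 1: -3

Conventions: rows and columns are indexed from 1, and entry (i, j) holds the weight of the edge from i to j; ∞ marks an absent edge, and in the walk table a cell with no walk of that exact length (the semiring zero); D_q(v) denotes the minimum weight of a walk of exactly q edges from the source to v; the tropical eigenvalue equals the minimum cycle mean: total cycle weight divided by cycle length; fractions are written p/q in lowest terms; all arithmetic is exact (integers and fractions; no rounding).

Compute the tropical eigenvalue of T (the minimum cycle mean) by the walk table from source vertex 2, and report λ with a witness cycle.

q=0: [∞, 0, ∞]
q=1: [∞, 18, -7]
q=2: [-10, 36, 11]
q=3: [8, -18, 1]
Optimal cycle mean attained by: cycle 1->2->3->1, total (-8) + (-7) + (-3), length 3.
Answer: λ = -6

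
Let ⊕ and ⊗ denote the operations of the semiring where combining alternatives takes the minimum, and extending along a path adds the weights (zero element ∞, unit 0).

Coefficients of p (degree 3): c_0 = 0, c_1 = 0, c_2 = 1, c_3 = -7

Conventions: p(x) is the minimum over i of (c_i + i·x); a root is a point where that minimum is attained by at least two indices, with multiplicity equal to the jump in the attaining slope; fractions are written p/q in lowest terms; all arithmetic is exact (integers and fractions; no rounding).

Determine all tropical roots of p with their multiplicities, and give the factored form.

hull edge (i=0, c=0) to (i=3, c=-7): slope -7/3, span 3
Factored form: p(x) = -7 ⊗ (x ⊕ 7/3) ⊗ (x ⊕ 7/3) ⊗ (x ⊕ 7/3)
Answer: roots = 7/3 (mult 3)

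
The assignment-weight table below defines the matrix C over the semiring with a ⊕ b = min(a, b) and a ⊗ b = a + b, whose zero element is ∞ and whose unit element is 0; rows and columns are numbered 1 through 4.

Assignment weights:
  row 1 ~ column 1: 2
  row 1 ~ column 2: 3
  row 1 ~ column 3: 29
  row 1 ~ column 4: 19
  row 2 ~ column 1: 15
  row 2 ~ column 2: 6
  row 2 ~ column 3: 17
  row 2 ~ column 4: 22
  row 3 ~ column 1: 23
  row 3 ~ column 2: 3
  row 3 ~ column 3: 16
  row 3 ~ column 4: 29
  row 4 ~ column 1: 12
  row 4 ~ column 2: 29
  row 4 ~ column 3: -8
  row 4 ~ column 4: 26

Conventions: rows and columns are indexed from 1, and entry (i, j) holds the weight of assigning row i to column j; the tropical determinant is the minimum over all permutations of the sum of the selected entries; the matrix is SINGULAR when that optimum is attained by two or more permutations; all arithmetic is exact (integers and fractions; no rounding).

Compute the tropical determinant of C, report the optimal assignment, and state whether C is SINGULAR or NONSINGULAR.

σ = (1, 2, 3, 4): 2 + 6 + 16 + 26 = 50
σ = (1, 2, 4, 3): 2 + 6 + 29 + (-8) = 29
σ = (1, 3, 2, 4): 2 + 17 + 3 + 26 = 48
σ = (1, 3, 4, 2): 2 + 17 + 29 + 29 = 77
σ = (1, 4, 2, 3): 2 + 22 + 3 + (-8) = 19
σ = (1, 4, 3, 2): 2 + 22 + 16 + 29 = 69
σ = (2, 1, 3, 4): 3 + 15 + 16 + 26 = 60
σ = (2, 1, 4, 3): 3 + 15 + 29 + (-8) = 39
σ = (2, 3, 1, 4): 3 + 17 + 23 + 26 = 69
σ = (2, 3, 4, 1): 3 + 17 + 29 + 12 = 61
σ = (2, 4, 1, 3): 3 + 22 + 23 + (-8) = 40
σ = (2, 4, 3, 1): 3 + 22 + 16 + 12 = 53
σ = (3, 1, 2, 4): 29 + 15 + 3 + 26 = 73
σ = (3, 1, 4, 2): 29 + 15 + 29 + 29 = 102
σ = (3, 2, 1, 4): 29 + 6 + 23 + 26 = 84
σ = (3, 2, 4, 1): 29 + 6 + 29 + 12 = 76
σ = (3, 4, 1, 2): 29 + 22 + 23 + 29 = 103
σ = (3, 4, 2, 1): 29 + 22 + 3 + 12 = 66
σ = (4, 1, 2, 3): 19 + 15 + 3 + (-8) = 29
σ = (4, 1, 3, 2): 19 + 15 + 16 + 29 = 79
σ = (4, 2, 1, 3): 19 + 6 + 23 + (-8) = 40
σ = (4, 2, 3, 1): 19 + 6 + 16 + 12 = 53
σ = (4, 3, 1, 2): 19 + 17 + 23 + 29 = 88
σ = (4, 3, 2, 1): 19 + 17 + 3 + 12 = 51
Optimal value attained by: σ = (1, 4, 2, 3).
Answer: det⊕(C) = 19; verdict: NONSINGULAR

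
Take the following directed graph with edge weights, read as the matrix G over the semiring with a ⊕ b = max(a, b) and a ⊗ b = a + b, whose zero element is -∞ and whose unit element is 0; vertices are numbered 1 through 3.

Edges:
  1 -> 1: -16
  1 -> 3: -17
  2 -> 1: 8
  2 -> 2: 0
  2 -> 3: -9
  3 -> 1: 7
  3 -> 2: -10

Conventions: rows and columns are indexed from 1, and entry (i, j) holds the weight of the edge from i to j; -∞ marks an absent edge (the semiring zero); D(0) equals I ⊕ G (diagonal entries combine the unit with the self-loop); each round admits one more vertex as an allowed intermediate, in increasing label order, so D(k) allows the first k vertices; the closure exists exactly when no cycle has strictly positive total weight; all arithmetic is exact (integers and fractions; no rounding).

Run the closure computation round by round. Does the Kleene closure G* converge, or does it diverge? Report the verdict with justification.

D(0):
  [0, -∞, -17]
  [8, 0, -9]
  [7, -10, 0]
D(1):
  [0, -∞, -17]
  [8, 0, -9]
  [7, -10, 0]
D(2):
  [0, -∞, -17]
  [8, 0, -9]
  [7, -10, 0]
D(3):
  [0, -27, -17]
  [8, 0, -9]
  [7, -10, 0]
Key observation: every diagonal entry stays at the unit through all rounds, so no improving cycle exists.
Answer: CONVERGES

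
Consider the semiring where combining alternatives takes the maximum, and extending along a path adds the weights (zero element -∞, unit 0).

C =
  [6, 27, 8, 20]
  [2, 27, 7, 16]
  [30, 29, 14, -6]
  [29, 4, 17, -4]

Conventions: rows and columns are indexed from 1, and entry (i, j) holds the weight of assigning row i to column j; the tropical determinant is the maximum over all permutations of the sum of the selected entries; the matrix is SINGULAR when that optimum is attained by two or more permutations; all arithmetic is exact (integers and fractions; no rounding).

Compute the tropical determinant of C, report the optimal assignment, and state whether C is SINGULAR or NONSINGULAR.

σ = (1, 2, 3, 4): 6 + 27 + 14 + (-4) = 43
σ = (1, 2, 4, 3): 6 + 27 + (-6) + 17 = 44
σ = (1, 3, 2, 4): 6 + 7 + 29 + (-4) = 38
σ = (1, 3, 4, 2): 6 + 7 + (-6) + 4 = 11
σ = (1, 4, 2, 3): 6 + 16 + 29 + 17 = 68
σ = (1, 4, 3, 2): 6 + 16 + 14 + 4 = 40
σ = (2, 1, 3, 4): 27 + 2 + 14 + (-4) = 39
σ = (2, 1, 4, 3): 27 + 2 + (-6) + 17 = 40
σ = (2, 3, 1, 4): 27 + 7 + 30 + (-4) = 60
σ = (2, 3, 4, 1): 27 + 7 + (-6) + 29 = 57
σ = (2, 4, 1, 3): 27 + 16 + 30 + 17 = 90
σ = (2, 4, 3, 1): 27 + 16 + 14 + 29 = 86
σ = (3, 1, 2, 4): 8 + 2 + 29 + (-4) = 35
σ = (3, 1, 4, 2): 8 + 2 + (-6) + 4 = 8
σ = (3, 2, 1, 4): 8 + 27 + 30 + (-4) = 61
σ = (3, 2, 4, 1): 8 + 27 + (-6) + 29 = 58
σ = (3, 4, 1, 2): 8 + 16 + 30 + 4 = 58
σ = (3, 4, 2, 1): 8 + 16 + 29 + 29 = 82
σ = (4, 1, 2, 3): 20 + 2 + 29 + 17 = 68
σ = (4, 1, 3, 2): 20 + 2 + 14 + 4 = 40
σ = (4, 2, 1, 3): 20 + 27 + 30 + 17 = 94
σ = (4, 2, 3, 1): 20 + 27 + 14 + 29 = 90
σ = (4, 3, 1, 2): 20 + 7 + 30 + 4 = 61
σ = (4, 3, 2, 1): 20 + 7 + 29 + 29 = 85
Optimal value attained by: σ = (4, 2, 1, 3).
Answer: det⊕(C) = 94; verdict: NONSINGULAR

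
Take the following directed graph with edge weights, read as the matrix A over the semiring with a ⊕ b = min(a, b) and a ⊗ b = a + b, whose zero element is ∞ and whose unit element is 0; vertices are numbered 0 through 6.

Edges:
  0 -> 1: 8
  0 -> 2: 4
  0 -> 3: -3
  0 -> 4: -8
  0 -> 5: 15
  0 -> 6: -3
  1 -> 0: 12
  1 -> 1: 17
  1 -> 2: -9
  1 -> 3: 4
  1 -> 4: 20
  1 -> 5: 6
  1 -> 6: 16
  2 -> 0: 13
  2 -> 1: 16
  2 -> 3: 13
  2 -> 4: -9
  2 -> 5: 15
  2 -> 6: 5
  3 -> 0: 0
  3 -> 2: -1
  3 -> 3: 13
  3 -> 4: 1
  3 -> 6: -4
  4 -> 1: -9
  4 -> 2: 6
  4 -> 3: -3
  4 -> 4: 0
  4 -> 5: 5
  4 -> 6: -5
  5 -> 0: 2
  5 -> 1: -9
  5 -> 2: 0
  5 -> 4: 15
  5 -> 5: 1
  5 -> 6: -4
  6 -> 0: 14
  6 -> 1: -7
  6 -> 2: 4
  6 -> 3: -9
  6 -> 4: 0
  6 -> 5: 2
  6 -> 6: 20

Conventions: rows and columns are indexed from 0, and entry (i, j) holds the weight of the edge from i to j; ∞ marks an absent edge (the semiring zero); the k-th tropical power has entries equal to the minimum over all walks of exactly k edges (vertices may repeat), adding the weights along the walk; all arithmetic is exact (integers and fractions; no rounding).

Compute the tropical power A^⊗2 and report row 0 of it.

A^⊗2:
  [-3, -17, -4, -12, -8, -3, -13]
  [4, -3, 3, 4, -18, 6, -4]
  [13, -18, -3, -12, -9, -4, -14]
  [10, -11, 0, -13, -10, -2, -4]
  [-3, -12, -18, -14, -5, -3, -7]
  [3, -11, -18, -13, -9, -3, -3]
  [-9, -9, -16, -3, -8, -1, -13]
Answer: row 0 of A^⊗2 = [-3, -17, -4, -12, -8, -3, -13]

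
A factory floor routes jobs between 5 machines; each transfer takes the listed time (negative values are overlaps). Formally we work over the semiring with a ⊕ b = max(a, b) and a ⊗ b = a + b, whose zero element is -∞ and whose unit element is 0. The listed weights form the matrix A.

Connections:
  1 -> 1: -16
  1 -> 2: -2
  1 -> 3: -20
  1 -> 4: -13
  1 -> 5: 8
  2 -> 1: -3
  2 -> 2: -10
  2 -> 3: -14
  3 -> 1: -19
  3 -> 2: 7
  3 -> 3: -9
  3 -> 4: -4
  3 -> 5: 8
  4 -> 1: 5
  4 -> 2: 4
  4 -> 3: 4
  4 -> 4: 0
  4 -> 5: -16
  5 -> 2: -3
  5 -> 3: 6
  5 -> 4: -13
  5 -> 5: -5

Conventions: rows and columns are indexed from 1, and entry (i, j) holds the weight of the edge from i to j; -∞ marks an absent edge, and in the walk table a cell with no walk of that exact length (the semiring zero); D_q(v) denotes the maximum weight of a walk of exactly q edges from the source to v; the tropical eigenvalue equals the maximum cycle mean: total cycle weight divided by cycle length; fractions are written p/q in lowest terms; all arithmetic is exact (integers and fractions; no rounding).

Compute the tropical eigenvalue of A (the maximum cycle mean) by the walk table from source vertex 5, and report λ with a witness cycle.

q=0: [-∞, -∞, -∞, -∞, 0]
q=1: [-∞, -3, 6, -13, -5]
q=2: [-6, 13, 1, 2, 14]
q=3: [10, 11, 20, 2, 9]
q=4: [8, 27, 15, 16, 28]
q=5: [24, 25, 34, 16, 23]
Optimal cycle mean attained by: cycle 3->5->3, total 8 + 6, length 2.
Answer: λ = 7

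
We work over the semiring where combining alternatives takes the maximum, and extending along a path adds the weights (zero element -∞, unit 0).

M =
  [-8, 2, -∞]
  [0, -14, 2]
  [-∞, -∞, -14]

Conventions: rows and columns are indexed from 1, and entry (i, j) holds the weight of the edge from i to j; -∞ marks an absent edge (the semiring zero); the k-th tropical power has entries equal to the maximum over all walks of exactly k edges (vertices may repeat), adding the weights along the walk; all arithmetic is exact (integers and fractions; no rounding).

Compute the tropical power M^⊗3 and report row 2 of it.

M^⊗2:
  [2, -6, 4]
  [-8, 2, -12]
  [-∞, -∞, -28]
M^⊗3:
  [-6, 4, -4]
  [2, -6, 4]
  [-∞, -∞, -42]
Answer: row 2 of M^⊗3 = [2, -6, 4]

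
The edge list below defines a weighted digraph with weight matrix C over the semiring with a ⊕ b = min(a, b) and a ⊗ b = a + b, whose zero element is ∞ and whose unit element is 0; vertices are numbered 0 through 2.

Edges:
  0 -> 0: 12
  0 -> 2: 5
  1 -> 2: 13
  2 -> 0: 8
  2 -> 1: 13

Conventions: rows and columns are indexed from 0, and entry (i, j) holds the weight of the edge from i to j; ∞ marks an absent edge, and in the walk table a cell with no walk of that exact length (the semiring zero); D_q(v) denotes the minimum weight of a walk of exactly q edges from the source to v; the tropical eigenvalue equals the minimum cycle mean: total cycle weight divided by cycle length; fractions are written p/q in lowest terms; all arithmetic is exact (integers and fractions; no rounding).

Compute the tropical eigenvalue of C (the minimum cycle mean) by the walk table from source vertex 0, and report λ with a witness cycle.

q=0: [0, ∞, ∞]
q=1: [12, ∞, 5]
q=2: [13, 18, 17]
q=3: [25, 30, 18]
Optimal cycle mean attained by: cycle 0->2->0, total 5 + 8, length 2.
Answer: λ = 13/2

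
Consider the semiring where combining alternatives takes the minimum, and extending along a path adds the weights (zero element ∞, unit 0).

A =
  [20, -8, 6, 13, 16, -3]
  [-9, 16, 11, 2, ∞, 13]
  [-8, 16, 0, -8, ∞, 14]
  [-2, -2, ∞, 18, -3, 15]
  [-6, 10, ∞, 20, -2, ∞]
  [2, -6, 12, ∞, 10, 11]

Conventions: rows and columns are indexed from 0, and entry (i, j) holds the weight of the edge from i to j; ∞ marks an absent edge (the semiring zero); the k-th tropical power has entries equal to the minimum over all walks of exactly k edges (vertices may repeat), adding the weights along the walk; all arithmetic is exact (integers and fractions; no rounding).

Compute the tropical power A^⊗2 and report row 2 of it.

A^⊗2:
  [-17, -9, 3, -6, 7, 5]
  [0, -17, -3, 3, -1, -12]
  [-10, -16, -2, -8, -11, -11]
  [-11, -10, 4, 0, -5, -5]
  [-8, -14, 0, 7, -4, -9]
  [-15, -6, 5, -4, 8, -1]
Answer: row 2 of A^⊗2 = [-10, -16, -2, -8, -11, -11]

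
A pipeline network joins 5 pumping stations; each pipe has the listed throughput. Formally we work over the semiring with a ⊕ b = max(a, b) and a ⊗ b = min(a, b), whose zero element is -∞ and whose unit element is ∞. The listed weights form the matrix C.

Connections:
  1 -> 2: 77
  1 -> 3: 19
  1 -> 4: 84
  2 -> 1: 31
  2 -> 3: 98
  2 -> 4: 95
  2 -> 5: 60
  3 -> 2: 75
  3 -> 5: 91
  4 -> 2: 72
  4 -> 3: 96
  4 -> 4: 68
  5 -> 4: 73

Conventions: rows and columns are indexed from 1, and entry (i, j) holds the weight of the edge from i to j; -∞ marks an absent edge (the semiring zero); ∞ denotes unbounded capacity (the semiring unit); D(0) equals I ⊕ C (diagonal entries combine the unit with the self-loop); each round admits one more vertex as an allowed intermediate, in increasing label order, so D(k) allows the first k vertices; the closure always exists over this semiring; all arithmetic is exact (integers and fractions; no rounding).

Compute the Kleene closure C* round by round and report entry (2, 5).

D(0):
  [∞, 77, 19, 84, -∞]
  [31, ∞, 98, 95, 60]
  [-∞, 75, ∞, -∞, 91]
  [-∞, 72, 96, ∞, -∞]
  [-∞, -∞, -∞, 73, ∞]
D(1):
  [∞, 77, 19, 84, -∞]
  [31, ∞, 98, 95, 60]
  [-∞, 75, ∞, -∞, 91]
  [-∞, 72, 96, ∞, -∞]
  [-∞, -∞, -∞, 73, ∞]
D(2):
  [∞, 77, 77, 84, 60]
  [31, ∞, 98, 95, 60]
  [31, 75, ∞, 75, 91]
  [31, 72, 96, ∞, 60]
  [-∞, -∞, -∞, 73, ∞]
D(3):
  [∞, 77, 77, 84, 77]
  [31, ∞, 98, 95, 91]
  [31, 75, ∞, 75, 91]
  [31, 75, 96, ∞, 91]
  [-∞, -∞, -∞, 73, ∞]
D(4):
  [∞, 77, 84, 84, 84]
  [31, ∞, 98, 95, 91]
  [31, 75, ∞, 75, 91]
  [31, 75, 96, ∞, 91]
  [31, 73, 73, 73, ∞]
D(5):
  [∞, 77, 84, 84, 84]
  [31, ∞, 98, 95, 91]
  [31, 75, ∞, 75, 91]
  [31, 75, 96, ∞, 91]
  [31, 73, 73, 73, ∞]
Answer: C*[2][5] = 91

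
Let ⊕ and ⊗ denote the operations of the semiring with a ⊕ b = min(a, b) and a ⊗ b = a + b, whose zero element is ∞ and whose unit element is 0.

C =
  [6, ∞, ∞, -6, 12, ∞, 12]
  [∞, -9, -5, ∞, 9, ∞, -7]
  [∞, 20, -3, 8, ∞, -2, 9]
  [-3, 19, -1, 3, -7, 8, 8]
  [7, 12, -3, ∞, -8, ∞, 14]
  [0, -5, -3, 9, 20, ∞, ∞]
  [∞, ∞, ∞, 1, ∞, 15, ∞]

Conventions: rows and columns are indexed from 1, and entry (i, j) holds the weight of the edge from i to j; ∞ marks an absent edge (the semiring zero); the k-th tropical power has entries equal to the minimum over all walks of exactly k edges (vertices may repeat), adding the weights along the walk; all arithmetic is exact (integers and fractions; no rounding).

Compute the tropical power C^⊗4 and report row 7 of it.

C^⊗2:
  [-9, 13, -7, -3, -13, 2, 2]
  [16, -18, -14, -6, 0, -7, -16]
  [-2, -7, -6, 5, 1, -5, 6]
  [0, 3, -10, -9, -15, -3, 7]
  [-1, 3, -11, 1, -16, -5, 5]
  [6, -14, -10, -6, 2, -5, -12]
  [-2, 10, 0, 4, -6, 9, 9]
C^⊗3:
  [-6, -3, -16, -15, -21, -9, 1]
  [-9, -27, -23, -15, -13, -16, -25]
  [-5, -16, -12, -8, -7, -8, -14]
  [-12, -8, -18, -6, -23, -12, -4]
  [-9, -10, -19, -7, -24, -13, -4]
  [-9, -23, -19, -11, -13, -12, -21]
  [1, 1, -9, -8, -14, -2, 3]
C^⊗4:
  [-18, -14, -24, -12, -29, -18, -10]
  [-18, -36, -32, -24, -22, -25, -34]
  [-11, -25, -21, -13, -15, -14, -23]
  [-16, -17, -26, -18, -31, -20, -15]
  [-17, -19, -27, -15, -32, -21, -17]
  [-14, -32, -28, -20, -21, -21, -30]
  [-11, -8, -17, -5, -22, -11, -6]
Answer: row 7 of C^⊗4 = [-11, -8, -17, -5, -22, -11, -6]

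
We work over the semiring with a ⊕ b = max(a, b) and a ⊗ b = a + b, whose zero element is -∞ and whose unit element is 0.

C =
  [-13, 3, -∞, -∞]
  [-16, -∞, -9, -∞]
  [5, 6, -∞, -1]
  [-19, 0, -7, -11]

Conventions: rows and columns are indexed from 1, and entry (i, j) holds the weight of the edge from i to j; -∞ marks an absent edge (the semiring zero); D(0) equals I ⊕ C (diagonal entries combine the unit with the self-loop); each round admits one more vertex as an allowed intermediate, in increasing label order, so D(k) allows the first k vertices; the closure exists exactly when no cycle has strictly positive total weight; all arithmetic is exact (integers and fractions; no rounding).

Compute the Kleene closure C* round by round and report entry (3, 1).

D(0):
  [0, 3, -∞, -∞]
  [-16, 0, -9, -∞]
  [5, 6, 0, -1]
  [-19, 0, -7, 0]
D(1):
  [0, 3, -∞, -∞]
  [-16, 0, -9, -∞]
  [5, 8, 0, -1]
  [-19, 0, -7, 0]
D(2):
  [0, 3, -6, -∞]
  [-16, 0, -9, -∞]
  [5, 8, 0, -1]
  [-16, 0, -7, 0]
D(3):
  [0, 3, -6, -7]
  [-4, 0, -9, -10]
  [5, 8, 0, -1]
  [-2, 1, -7, 0]
D(4):
  [0, 3, -6, -7]
  [-4, 0, -9, -10]
  [5, 8, 0, -1]
  [-2, 1, -7, 0]
Answer: C*[3][1] = 5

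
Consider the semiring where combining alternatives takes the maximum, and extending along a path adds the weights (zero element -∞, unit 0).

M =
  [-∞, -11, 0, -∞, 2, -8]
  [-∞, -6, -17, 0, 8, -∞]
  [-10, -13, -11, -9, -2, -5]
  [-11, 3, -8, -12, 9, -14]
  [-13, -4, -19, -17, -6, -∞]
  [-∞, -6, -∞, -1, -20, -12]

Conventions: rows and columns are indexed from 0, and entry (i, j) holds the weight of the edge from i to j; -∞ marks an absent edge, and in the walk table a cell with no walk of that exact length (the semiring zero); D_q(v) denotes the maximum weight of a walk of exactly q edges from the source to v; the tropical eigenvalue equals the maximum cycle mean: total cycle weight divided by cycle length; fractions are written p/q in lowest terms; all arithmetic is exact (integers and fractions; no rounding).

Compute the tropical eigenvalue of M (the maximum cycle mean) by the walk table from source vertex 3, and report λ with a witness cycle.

q=0: [-∞, -∞, -∞, 0, -∞, -∞]
q=1: [-11, 3, -8, -12, 9, -14]
q=2: [-4, 5, -10, 3, 11, -13]
q=3: [-2, 7, -4, 5, 13, -11]
q=4: [0, 9, -2, 7, 15, -9]
q=5: [2, 11, 0, 9, 17, -7]
q=6: [4, 13, 2, 11, 19, -5]
Optimal cycle mean attained by: cycle 1->4->1, total 8 + (-4), length 2.
Answer: λ = 2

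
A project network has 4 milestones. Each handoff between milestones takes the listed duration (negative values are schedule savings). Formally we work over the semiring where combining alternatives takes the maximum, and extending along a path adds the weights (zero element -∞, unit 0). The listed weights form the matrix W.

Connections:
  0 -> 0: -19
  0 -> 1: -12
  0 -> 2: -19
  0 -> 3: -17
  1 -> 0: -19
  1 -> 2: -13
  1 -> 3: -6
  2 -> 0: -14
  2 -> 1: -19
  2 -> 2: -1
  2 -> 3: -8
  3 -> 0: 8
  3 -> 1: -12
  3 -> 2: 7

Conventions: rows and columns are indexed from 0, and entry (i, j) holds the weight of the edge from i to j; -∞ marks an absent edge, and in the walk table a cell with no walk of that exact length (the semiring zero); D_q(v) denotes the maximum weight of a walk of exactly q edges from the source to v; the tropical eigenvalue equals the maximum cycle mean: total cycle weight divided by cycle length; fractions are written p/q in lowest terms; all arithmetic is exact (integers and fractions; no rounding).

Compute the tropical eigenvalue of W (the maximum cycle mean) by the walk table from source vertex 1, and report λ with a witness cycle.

q=0: [-∞, 0, -∞, -∞]
q=1: [-19, -∞, -13, -6]
q=2: [2, -18, 1, -21]
q=3: [-13, -10, 0, -7]
q=4: [1, -19, 0, -8]
Optimal cycle mean attained by: cycle 2->3->2, total (-8) + 7, length 2.
Answer: λ = -1/2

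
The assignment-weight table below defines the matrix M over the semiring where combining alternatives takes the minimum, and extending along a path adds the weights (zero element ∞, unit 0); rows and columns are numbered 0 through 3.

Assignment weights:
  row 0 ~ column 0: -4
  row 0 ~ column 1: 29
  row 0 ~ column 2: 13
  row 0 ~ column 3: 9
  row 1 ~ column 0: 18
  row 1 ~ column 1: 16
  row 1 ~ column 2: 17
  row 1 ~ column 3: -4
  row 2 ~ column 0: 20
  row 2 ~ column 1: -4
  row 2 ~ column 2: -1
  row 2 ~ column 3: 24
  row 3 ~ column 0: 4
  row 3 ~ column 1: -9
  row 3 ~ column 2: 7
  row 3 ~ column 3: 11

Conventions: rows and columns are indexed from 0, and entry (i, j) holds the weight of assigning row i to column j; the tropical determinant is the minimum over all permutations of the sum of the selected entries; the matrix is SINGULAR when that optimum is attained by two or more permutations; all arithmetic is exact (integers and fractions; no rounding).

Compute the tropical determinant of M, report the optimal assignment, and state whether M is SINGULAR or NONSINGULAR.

σ = (0, 1, 2, 3): (-4) + 16 + (-1) + 11 = 22
σ = (0, 1, 3, 2): (-4) + 16 + 24 + 7 = 43
σ = (0, 2, 1, 3): (-4) + 17 + (-4) + 11 = 20
σ = (0, 2, 3, 1): (-4) + 17 + 24 + (-9) = 28
σ = (0, 3, 1, 2): (-4) + (-4) + (-4) + 7 = -5
σ = (0, 3, 2, 1): (-4) + (-4) + (-1) + (-9) = -18
σ = (1, 0, 2, 3): 29 + 18 + (-1) + 11 = 57
σ = (1, 0, 3, 2): 29 + 18 + 24 + 7 = 78
σ = (1, 2, 0, 3): 29 + 17 + 20 + 11 = 77
σ = (1, 2, 3, 0): 29 + 17 + 24 + 4 = 74
σ = (1, 3, 0, 2): 29 + (-4) + 20 + 7 = 52
σ = (1, 3, 2, 0): 29 + (-4) + (-1) + 4 = 28
σ = (2, 0, 1, 3): 13 + 18 + (-4) + 11 = 38
σ = (2, 0, 3, 1): 13 + 18 + 24 + (-9) = 46
σ = (2, 1, 0, 3): 13 + 16 + 20 + 11 = 60
σ = (2, 1, 3, 0): 13 + 16 + 24 + 4 = 57
σ = (2, 3, 0, 1): 13 + (-4) + 20 + (-9) = 20
σ = (2, 3, 1, 0): 13 + (-4) + (-4) + 4 = 9
σ = (3, 0, 1, 2): 9 + 18 + (-4) + 7 = 30
σ = (3, 0, 2, 1): 9 + 18 + (-1) + (-9) = 17
σ = (3, 1, 0, 2): 9 + 16 + 20 + 7 = 52
σ = (3, 1, 2, 0): 9 + 16 + (-1) + 4 = 28
σ = (3, 2, 0, 1): 9 + 17 + 20 + (-9) = 37
σ = (3, 2, 1, 0): 9 + 17 + (-4) + 4 = 26
Optimal value attained by: σ = (0, 3, 2, 1).
Answer: det⊕(M) = -18; verdict: NONSINGULAR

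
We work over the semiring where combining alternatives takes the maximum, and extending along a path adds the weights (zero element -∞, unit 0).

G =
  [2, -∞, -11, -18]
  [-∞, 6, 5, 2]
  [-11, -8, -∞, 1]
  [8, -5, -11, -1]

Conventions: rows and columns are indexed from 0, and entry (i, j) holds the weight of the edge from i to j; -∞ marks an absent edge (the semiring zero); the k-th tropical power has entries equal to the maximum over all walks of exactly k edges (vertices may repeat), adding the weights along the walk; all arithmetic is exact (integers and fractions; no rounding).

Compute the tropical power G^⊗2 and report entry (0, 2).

G^⊗2:
  [4, -19, -9, -10]
  [10, 12, 11, 8]
  [9, -2, -3, 0]
  [10, 1, 0, -2]
Key observation: the optimum is the walk 0->0->2, with weight 2 + (-11) = -9.
Optimal value attained by: walk 0->0->2.
Answer: (G^⊗2)[0][2] = -9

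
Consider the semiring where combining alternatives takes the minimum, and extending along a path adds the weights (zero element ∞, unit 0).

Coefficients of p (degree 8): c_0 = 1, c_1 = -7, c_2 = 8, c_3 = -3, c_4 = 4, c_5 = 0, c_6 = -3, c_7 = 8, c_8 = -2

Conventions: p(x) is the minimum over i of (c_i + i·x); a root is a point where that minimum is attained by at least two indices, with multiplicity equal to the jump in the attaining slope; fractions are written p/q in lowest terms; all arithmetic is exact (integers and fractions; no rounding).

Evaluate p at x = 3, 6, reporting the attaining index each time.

p(3) = min(1+0·3=1, -7+1·3=-4, 8+2·3=14, -3+3·3=6, 4+4·3=16, 0+5·3=15, -3+6·3=15, 8+7·3=29, -2+8·3=22) = -4 (attained by i=1)
p(6) = min(1+0·6=1, -7+1·6=-1, 8+2·6=20, -3+3·6=15, 4+4·6=28, 0+5·6=30, -3+6·6=33, 8+7·6=50, -2+8·6=46) = -1 (attained by i=1)
Answer: p(3) = -4; p(6) = -1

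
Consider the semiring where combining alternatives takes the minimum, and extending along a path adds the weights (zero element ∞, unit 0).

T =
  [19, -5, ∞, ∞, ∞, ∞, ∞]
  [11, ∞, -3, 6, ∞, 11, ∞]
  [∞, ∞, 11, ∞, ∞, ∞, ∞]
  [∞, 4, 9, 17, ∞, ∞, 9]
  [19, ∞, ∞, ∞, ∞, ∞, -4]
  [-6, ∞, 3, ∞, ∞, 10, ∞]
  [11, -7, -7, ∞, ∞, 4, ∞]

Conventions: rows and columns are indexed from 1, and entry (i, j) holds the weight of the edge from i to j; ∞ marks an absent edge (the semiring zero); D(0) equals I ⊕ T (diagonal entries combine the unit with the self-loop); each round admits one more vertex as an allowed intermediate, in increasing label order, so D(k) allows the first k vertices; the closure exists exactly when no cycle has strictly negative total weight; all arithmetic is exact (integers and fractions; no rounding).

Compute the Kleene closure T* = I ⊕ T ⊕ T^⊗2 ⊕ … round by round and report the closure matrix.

D(0):
  [0, -5, ∞, ∞, ∞, ∞, ∞]
  [11, 0, -3, 6, ∞, 11, ∞]
  [∞, ∞, 0, ∞, ∞, ∞, ∞]
  [∞, 4, 9, 0, ∞, ∞, 9]
  [19, ∞, ∞, ∞, 0, ∞, -4]
  [-6, ∞, 3, ∞, ∞, 0, ∞]
  [11, -7, -7, ∞, ∞, 4, 0]
D(1):
  [0, -5, ∞, ∞, ∞, ∞, ∞]
  [11, 0, -3, 6, ∞, 11, ∞]
  [∞, ∞, 0, ∞, ∞, ∞, ∞]
  [∞, 4, 9, 0, ∞, ∞, 9]
  [19, 14, ∞, ∞, 0, ∞, -4]
  [-6, -11, 3, ∞, ∞, 0, ∞]
  [11, -7, -7, ∞, ∞, 4, 0]
D(2):
  [0, -5, -8, 1, ∞, 6, ∞]
  [11, 0, -3, 6, ∞, 11, ∞]
  [∞, ∞, 0, ∞, ∞, ∞, ∞]
  [15, 4, 1, 0, ∞, 15, 9]
  [19, 14, 11, 20, 0, 25, -4]
  [-6, -11, -14, -5, ∞, 0, ∞]
  [4, -7, -10, -1, ∞, 4, 0]
D(3):
  [0, -5, -8, 1, ∞, 6, ∞]
  [11, 0, -3, 6, ∞, 11, ∞]
  [∞, ∞, 0, ∞, ∞, ∞, ∞]
  [15, 4, 1, 0, ∞, 15, 9]
  [19, 14, 11, 20, 0, 25, -4]
  [-6, -11, -14, -5, ∞, 0, ∞]
  [4, -7, -10, -1, ∞, 4, 0]
D(4):
  [0, -5, -8, 1, ∞, 6, 10]
  [11, 0, -3, 6, ∞, 11, 15]
  [∞, ∞, 0, ∞, ∞, ∞, ∞]
  [15, 4, 1, 0, ∞, 15, 9]
  [19, 14, 11, 20, 0, 25, -4]
  [-6, -11, -14, -5, ∞, 0, 4]
  [4, -7, -10, -1, ∞, 4, 0]
D(5):
  [0, -5, -8, 1, ∞, 6, 10]
  [11, 0, -3, 6, ∞, 11, 15]
  [∞, ∞, 0, ∞, ∞, ∞, ∞]
  [15, 4, 1, 0, ∞, 15, 9]
  [19, 14, 11, 20, 0, 25, -4]
  [-6, -11, -14, -5, ∞, 0, 4]
  [4, -7, -10, -1, ∞, 4, 0]
D(6):
  [0, -5, -8, 1, ∞, 6, 10]
  [5, 0, -3, 6, ∞, 11, 15]
  [∞, ∞, 0, ∞, ∞, ∞, ∞]
  [9, 4, 1, 0, ∞, 15, 9]
  [19, 14, 11, 20, 0, 25, -4]
  [-6, -11, -14, -5, ∞, 0, 4]
  [-2, -7, -10, -1, ∞, 4, 0]
D(7):
  [0, -5, -8, 1, ∞, 6, 10]
  [5, 0, -3, 6, ∞, 11, 15]
  [∞, ∞, 0, ∞, ∞, ∞, ∞]
  [7, 2, -1, 0, ∞, 13, 9]
  [-6, -11, -14, -5, 0, 0, -4]
  [-6, -11, -14, -5, ∞, 0, 4]
  [-2, -7, -10, -1, ∞, 4, 0]
Answer: T* = [[0, -5, -8, 1, ∞, 6, 10], [5, 0, -3, 6, ∞, 11, 15], [∞, ∞, 0, ∞, ∞, ∞, ∞], [7, 2, -1, 0, ∞, 13, 9], [-6, -11, -14, -5, 0, 0, -4], [-6, -11, -14, -5, ∞, 0, 4], [-2, -7, -10, -1, ∞, 4, 0]]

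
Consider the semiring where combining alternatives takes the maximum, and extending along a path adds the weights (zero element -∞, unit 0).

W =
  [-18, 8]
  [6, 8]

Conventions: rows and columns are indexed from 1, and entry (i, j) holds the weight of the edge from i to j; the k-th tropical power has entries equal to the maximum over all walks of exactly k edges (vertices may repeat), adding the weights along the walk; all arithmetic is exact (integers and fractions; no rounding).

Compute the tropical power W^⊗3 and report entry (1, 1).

W^⊗2:
  [14, 16]
  [14, 16]
W^⊗3:
  [22, 24]
  [22, 24]
Key observation: the optimum is the walk 1->2->2->1, with weight 8 + 8 + 6 = 22.
Optimal value attained by: walk 1->2->2->1.
Answer: (W^⊗3)[1][1] = 22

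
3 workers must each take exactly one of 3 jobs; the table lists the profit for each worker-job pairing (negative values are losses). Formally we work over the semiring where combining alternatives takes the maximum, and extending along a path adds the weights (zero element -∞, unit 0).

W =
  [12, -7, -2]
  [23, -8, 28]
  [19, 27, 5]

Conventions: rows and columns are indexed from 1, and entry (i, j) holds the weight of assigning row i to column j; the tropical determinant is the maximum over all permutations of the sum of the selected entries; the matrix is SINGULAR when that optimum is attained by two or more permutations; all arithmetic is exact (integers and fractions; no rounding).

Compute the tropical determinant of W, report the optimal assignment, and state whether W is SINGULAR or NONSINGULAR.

σ = (1, 2, 3): 12 + (-8) + 5 = 9
σ = (1, 3, 2): 12 + 28 + 27 = 67
σ = (2, 1, 3): (-7) + 23 + 5 = 21
σ = (2, 3, 1): (-7) + 28 + 19 = 40
σ = (3, 1, 2): (-2) + 23 + 27 = 48
σ = (3, 2, 1): (-2) + (-8) + 19 = 9
Optimal value attained by: σ = (1, 3, 2).
Answer: det⊕(W) = 67; verdict: NONSINGULAR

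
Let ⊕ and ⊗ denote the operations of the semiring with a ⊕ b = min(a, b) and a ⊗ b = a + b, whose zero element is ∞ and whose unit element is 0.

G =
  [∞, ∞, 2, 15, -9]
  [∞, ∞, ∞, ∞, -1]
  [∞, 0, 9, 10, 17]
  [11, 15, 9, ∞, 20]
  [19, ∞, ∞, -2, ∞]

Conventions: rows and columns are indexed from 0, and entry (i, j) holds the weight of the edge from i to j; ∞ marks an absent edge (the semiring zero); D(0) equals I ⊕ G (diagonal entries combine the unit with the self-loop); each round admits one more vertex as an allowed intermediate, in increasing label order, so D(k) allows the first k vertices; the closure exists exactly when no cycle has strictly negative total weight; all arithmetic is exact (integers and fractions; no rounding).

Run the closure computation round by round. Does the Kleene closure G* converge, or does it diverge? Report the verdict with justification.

D(0):
  [0, ∞, 2, 15, -9]
  [∞, 0, ∞, ∞, -1]
  [∞, 0, 0, 10, 17]
  [11, 15, 9, 0, 20]
  [19, ∞, ∞, -2, 0]
D(1):
  [0, ∞, 2, 15, -9]
  [∞, 0, ∞, ∞, -1]
  [∞, 0, 0, 10, 17]
  [11, 15, 9, 0, 2]
  [19, ∞, 21, -2, 0]
D(2):
  [0, ∞, 2, 15, -9]
  [∞, 0, ∞, ∞, -1]
  [∞, 0, 0, 10, -1]
  [11, 15, 9, 0, 2]
  [19, ∞, 21, -2, 0]
D(3):
  [0, 2, 2, 12, -9]
  [∞, 0, ∞, ∞, -1]
  [∞, 0, 0, 10, -1]
  [11, 9, 9, 0, 2]
  [19, 21, 21, -2, 0]
D(4):
  [0, 2, 2, 12, -9]
  [∞, 0, ∞, ∞, -1]
  [21, 0, 0, 10, -1]
  [11, 9, 9, 0, 2]
  [9, 7, 7, -2, 0]
D(5):
  [0, -2, -2, -11, -9]
  [8, 0, 6, -3, -1]
  [8, 0, 0, -3, -1]
  [11, 9, 9, 0, 2]
  [9, 7, 7, -2, 0]
Key observation: every diagonal entry stays at the unit through all rounds, so no improving cycle exists.
Answer: CONVERGES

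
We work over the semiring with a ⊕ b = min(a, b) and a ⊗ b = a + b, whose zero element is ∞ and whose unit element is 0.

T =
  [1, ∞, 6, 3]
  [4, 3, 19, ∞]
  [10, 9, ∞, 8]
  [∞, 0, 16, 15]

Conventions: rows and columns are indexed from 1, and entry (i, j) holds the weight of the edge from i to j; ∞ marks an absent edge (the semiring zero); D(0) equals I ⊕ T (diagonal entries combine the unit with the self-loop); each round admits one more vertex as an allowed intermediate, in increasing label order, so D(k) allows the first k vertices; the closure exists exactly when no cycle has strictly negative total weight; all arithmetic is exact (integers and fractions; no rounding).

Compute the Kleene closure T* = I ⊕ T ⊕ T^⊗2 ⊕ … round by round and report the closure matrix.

D(0):
  [0, ∞, 6, 3]
  [4, 0, 19, ∞]
  [10, 9, 0, 8]
  [∞, 0, 16, 0]
D(1):
  [0, ∞, 6, 3]
  [4, 0, 10, 7]
  [10, 9, 0, 8]
  [∞, 0, 16, 0]
D(2):
  [0, ∞, 6, 3]
  [4, 0, 10, 7]
  [10, 9, 0, 8]
  [4, 0, 10, 0]
D(3):
  [0, 15, 6, 3]
  [4, 0, 10, 7]
  [10, 9, 0, 8]
  [4, 0, 10, 0]
D(4):
  [0, 3, 6, 3]
  [4, 0, 10, 7]
  [10, 8, 0, 8]
  [4, 0, 10, 0]
Answer: T* = [[0, 3, 6, 3], [4, 0, 10, 7], [10, 8, 0, 8], [4, 0, 10, 0]]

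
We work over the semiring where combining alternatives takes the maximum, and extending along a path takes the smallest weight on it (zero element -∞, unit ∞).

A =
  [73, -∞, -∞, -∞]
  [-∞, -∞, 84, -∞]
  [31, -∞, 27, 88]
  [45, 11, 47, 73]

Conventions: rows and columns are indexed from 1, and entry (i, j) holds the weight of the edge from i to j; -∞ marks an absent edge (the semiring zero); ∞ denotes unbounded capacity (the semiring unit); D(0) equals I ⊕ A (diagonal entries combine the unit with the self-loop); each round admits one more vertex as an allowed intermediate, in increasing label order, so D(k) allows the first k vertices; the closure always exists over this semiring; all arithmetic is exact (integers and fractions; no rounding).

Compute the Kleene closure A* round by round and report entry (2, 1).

D(0):
  [∞, -∞, -∞, -∞]
  [-∞, ∞, 84, -∞]
  [31, -∞, ∞, 88]
  [45, 11, 47, ∞]
D(1):
  [∞, -∞, -∞, -∞]
  [-∞, ∞, 84, -∞]
  [31, -∞, ∞, 88]
  [45, 11, 47, ∞]
D(2):
  [∞, -∞, -∞, -∞]
  [-∞, ∞, 84, -∞]
  [31, -∞, ∞, 88]
  [45, 11, 47, ∞]
D(3):
  [∞, -∞, -∞, -∞]
  [31, ∞, 84, 84]
  [31, -∞, ∞, 88]
  [45, 11, 47, ∞]
D(4):
  [∞, -∞, -∞, -∞]
  [45, ∞, 84, 84]
  [45, 11, ∞, 88]
  [45, 11, 47, ∞]
Answer: A*[2][1] = 45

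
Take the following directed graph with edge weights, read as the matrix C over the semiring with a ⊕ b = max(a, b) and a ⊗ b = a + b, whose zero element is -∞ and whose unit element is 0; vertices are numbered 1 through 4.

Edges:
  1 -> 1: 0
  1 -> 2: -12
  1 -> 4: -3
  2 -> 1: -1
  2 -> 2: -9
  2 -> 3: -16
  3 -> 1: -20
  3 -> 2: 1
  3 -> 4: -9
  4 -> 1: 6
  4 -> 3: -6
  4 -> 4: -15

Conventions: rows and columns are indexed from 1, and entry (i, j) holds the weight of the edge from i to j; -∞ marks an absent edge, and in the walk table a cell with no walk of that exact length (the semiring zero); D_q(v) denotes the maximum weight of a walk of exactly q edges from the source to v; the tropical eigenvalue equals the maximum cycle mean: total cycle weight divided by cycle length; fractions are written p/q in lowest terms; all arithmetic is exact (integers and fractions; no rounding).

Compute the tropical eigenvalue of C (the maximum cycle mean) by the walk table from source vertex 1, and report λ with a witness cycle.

q=0: [0, -∞, -∞, -∞]
q=1: [0, -12, -∞, -3]
q=2: [3, -12, -9, -3]
q=3: [3, -8, -9, 0]
q=4: [6, -8, -6, 0]
Optimal cycle mean attained by: cycle 1->4->1, total (-3) + 6, length 2.
Answer: λ = 3/2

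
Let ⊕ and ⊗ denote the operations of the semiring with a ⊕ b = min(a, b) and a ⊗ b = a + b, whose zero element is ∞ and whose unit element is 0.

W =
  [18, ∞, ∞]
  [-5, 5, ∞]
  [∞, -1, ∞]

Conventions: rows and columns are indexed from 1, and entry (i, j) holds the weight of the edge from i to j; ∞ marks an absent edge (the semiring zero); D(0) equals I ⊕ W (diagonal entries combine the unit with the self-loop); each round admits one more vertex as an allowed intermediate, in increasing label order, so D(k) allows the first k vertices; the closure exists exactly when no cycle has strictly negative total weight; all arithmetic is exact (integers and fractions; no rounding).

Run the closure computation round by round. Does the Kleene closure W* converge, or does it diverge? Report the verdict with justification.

D(0):
  [0, ∞, ∞]
  [-5, 0, ∞]
  [∞, -1, 0]
D(1):
  [0, ∞, ∞]
  [-5, 0, ∞]
  [∞, -1, 0]
D(2):
  [0, ∞, ∞]
  [-5, 0, ∞]
  [-6, -1, 0]
D(3):
  [0, ∞, ∞]
  [-5, 0, ∞]
  [-6, -1, 0]
Key observation: every diagonal entry stays at the unit through all rounds, so no improving cycle exists.
Answer: CONVERGES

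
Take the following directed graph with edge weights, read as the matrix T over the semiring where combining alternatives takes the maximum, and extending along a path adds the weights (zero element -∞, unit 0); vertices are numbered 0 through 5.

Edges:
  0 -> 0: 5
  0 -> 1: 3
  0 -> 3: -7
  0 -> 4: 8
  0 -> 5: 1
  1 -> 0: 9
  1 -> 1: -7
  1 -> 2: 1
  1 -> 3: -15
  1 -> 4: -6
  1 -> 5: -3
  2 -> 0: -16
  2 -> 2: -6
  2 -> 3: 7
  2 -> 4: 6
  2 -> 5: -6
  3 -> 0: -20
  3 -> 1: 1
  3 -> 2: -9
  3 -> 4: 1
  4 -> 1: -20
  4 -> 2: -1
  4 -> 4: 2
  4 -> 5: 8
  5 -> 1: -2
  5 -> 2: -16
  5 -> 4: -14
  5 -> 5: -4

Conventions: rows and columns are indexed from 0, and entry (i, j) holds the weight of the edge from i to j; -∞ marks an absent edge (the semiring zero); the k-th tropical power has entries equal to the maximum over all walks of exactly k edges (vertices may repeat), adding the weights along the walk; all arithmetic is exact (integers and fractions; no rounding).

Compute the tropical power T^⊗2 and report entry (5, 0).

T^⊗2:
  [12, 8, 7, -2, 13, 16]
  [14, 12, -5, 8, 17, 10]
  [-11, 8, 5, 1, 8, 14]
  [10, -6, 2, -2, 3, 9]
  [-11, 6, 1, 6, 5, 10]
  [7, -6, -1, -9, -8, -5]
Key observation: the optimum is the walk 5->1->0, with weight (-2) + 9 = 7.
Optimal value attained by: walk 5->1->0.
Answer: (T^⊗2)[5][0] = 7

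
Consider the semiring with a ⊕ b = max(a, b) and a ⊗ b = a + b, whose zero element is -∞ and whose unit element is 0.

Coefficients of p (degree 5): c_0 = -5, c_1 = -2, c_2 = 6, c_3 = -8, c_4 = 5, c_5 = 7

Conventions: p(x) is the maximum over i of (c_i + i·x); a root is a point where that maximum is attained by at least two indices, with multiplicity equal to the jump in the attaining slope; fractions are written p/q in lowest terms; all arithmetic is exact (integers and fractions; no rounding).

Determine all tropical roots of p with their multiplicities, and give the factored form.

hull edge (i=0, c=-5) to (i=2, c=6): slope 11/2, span 2
hull edge (i=2, c=6) to (i=5, c=7): slope 1/3, span 3
Factored form: p(x) = 7 ⊗ (x ⊕ (-11/2)) ⊗ (x ⊕ (-11/2)) ⊗ (x ⊕ (-1/3)) ⊗ (x ⊕ (-1/3)) ⊗ (x ⊕ (-1/3))
Answer: roots = -11/2 (mult 2), -1/3 (mult 3)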